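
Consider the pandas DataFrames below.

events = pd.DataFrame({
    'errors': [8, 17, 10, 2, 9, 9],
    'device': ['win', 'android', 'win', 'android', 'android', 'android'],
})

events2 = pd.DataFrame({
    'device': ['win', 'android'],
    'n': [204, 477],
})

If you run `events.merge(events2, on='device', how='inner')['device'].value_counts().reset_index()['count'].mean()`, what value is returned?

3.0

merge on 'device' (how='inner') → 6 rows:
   errors   device    n
0       8      win  204
1      17  android  477
2      10      win  204
3       2  android  477
4       9  android  477
5       9  android  477
value_counts of device:
device
android    4
win        2
Name: count, dtype: int64
reset_index():
    device  count
0  android      4
1      win      2
Then the mean of column 'count': 3.0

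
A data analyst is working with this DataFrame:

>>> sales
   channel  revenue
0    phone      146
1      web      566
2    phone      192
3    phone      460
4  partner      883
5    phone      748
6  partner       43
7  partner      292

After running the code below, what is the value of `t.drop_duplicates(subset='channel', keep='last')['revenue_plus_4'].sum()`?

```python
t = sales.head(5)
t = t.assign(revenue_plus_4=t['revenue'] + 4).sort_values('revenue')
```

take first 5 rows:
   channel  revenue
0    phone      146
1      web      566
2    phone      192
3    phone      460
4  partner      883
add column revenue_plus_4 = t['revenue'] + 4:
   channel  revenue  revenue_plus_4
0    phone      146             150
1      web      566             570
2    phone      192             196
3    phone      460             464
4  partner      883             887
sort by revenue:
   channel  revenue  revenue_plus_4
0    phone      146             150
2    phone      192             196
3    phone      460             464
1      web      566             570
4  partner      883             887
drop duplicate channel (keep=last):
   channel  revenue  revenue_plus_4
3    phone      460             464
1      web      566             570
4  partner      883             887
The sum of column 'revenue_plus_4' is 1921.

1921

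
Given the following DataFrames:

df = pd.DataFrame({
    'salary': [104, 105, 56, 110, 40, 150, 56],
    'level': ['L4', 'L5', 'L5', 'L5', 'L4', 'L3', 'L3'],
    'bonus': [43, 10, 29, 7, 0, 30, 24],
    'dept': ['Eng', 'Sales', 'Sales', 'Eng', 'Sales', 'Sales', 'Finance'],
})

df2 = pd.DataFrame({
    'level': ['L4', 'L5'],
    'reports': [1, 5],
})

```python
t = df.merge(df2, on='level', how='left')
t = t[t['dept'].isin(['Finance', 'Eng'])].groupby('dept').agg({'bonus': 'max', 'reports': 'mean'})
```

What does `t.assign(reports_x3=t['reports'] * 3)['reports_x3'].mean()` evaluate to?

merge on 'level' (how='left') → 7 rows:
   salary level  bonus     dept  reports
0     104    L4     43      Eng      1.0
1     105    L5     10    Sales      5.0
2      56    L5     29    Sales      5.0
3     110    L5      7      Eng      5.0
4      40    L4      0    Sales      1.0
5     150    L3     30    Sales      NaN
6      56    L3     24  Finance      NaN
filter rows where dept in ['Finance', 'Eng']:
   salary level  bonus     dept  reports
0     104    L4     43      Eng      1.0
3     110    L5      7      Eng      5.0
6      56    L3     24  Finance      NaN
group by dept: max(bonus), mean(reports):
         bonus  reports
dept                   
Eng         43      3.0
Finance     24      NaN
add column reports_x3 = t['reports'] * 3:
         bonus  reports  reports_x3
dept                               
Eng         43      3.0         9.0
Finance     24      NaN         NaN
Then the mean of column 'reports_x3': 9.0

9.0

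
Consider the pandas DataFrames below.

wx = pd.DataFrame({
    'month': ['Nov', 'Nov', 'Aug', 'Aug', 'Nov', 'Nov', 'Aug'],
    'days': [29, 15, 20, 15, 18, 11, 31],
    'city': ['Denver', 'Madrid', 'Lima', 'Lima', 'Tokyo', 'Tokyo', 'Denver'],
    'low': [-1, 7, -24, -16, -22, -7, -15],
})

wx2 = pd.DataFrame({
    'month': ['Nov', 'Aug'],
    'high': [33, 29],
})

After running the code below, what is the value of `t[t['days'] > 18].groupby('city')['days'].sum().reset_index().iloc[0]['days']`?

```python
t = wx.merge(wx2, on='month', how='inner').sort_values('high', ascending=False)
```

merge on 'month' (how='inner') → 7 rows:
  month  days    city  low  high
0   Nov    29  Denver   -1    33
1   Nov    15  Madrid    7    33
2   Aug    20    Lima  -24    29
3   Aug    15    Lima  -16    29
4   Nov    18   Tokyo  -22    33
5   Nov    11   Tokyo   -7    33
6   Aug    31  Denver  -15    29
sort by high descending:
  month  days    city  low  high
0   Nov    29  Denver   -1    33
1   Nov    15  Madrid    7    33
4   Nov    18   Tokyo  -22    33
5   Nov    11   Tokyo   -7    33
2   Aug    20    Lima  -24    29
3   Aug    15    Lima  -16    29
6   Aug    31  Denver  -15    29
filter rows where days > 18:
  month  days    city  low  high
0   Nov    29  Denver   -1    33
2   Aug    20    Lima  -24    29
6   Aug    31  Denver  -15    29
group by city, sum of days:
city
Denver    60
Lima      20
Name: days, dtype: int64
reset_index():
     city  days
0  Denver    60
1    Lima    20
Finally, value at position 0, column 'days' = 60.

60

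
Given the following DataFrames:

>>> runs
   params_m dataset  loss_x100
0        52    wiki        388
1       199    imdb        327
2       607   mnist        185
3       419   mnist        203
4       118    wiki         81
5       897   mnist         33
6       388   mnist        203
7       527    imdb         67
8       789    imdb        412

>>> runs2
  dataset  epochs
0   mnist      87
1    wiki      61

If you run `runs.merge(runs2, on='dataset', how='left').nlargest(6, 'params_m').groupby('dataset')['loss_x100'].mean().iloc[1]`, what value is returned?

merge on 'dataset' (how='left') → 9 rows:
   params_m dataset  loss_x100  epochs
0        52    wiki        388    61.0
1       199    imdb        327     NaN
2       607   mnist        185    87.0
3       419   mnist        203    87.0
4       118    wiki         81    61.0
5       897   mnist         33    87.0
6       388   mnist        203    87.0
7       527    imdb         67     NaN
8       789    imdb        412     NaN
take 6 rows with largest params_m:
   params_m dataset  loss_x100  epochs
5       897   mnist         33    87.0
8       789    imdb        412     NaN
2       607   mnist        185    87.0
7       527    imdb         67     NaN
3       419   mnist        203    87.0
6       388   mnist        203    87.0
group by dataset, mean of loss_x100:
dataset
imdb     239.5
mnist    156.0
Name: loss_x100, dtype: float64
Hence 156.0.

156.0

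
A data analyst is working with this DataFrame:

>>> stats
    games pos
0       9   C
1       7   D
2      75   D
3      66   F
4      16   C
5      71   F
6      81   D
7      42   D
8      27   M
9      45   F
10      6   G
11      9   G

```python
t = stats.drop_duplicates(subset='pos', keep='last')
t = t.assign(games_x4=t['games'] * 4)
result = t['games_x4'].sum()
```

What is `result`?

drop duplicate pos (keep=last):
    games pos
4      16   C
7      42   D
8      27   M
9      45   F
11      9   G
add column games_x4 = t['games'] * 4:
    games pos  games_x4
4      16   C        64
7      42   D       168
8      27   M       108
9      45   F       180
11      9   G        36
Hence 556.

556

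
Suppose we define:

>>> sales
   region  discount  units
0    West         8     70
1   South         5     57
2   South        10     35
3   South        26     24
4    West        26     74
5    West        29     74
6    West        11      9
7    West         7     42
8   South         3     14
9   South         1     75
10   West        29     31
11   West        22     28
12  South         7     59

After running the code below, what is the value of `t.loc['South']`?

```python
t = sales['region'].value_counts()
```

value_counts of region:
region
West     7
South    6
Name: count, dtype: int64
Reading off the value at index 'South', we get 6.

6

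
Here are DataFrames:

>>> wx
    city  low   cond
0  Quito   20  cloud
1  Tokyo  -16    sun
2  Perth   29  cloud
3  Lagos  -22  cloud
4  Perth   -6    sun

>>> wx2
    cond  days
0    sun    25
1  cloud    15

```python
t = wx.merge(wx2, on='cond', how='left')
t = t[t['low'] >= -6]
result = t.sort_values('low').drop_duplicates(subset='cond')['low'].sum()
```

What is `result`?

14

merge on 'cond' (how='left') → 5 rows:
    city  low   cond  days
0  Quito   20  cloud    15
1  Tokyo  -16    sun    25
2  Perth   29  cloud    15
3  Lagos  -22  cloud    15
4  Perth   -6    sun    25
filter rows where low >= -6:
    city  low   cond  days
0  Quito   20  cloud    15
2  Perth   29  cloud    15
4  Perth   -6    sun    25
sort by low:
    city  low   cond  days
4  Perth   -6    sun    25
0  Quito   20  cloud    15
2  Perth   29  cloud    15
drop duplicate cond (keep=first):
    city  low   cond  days
4  Perth   -6    sun    25
0  Quito   20  cloud    15
Reading off the sum of column 'low', we get 14.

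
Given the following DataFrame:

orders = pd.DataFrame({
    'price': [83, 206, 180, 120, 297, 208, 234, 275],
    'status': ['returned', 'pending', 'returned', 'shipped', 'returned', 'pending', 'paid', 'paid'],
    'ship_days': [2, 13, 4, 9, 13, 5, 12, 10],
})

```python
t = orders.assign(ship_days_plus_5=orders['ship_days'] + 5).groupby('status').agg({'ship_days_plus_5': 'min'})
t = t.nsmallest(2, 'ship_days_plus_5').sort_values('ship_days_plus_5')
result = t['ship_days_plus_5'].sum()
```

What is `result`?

add column ship_days_plus_5 = orders['ship_days'] + 5:
   price    status  ship_days  ship_days_plus_5
0     83  returned          2                 7
1    206   pending         13                18
2    180  returned          4                 9
3    120   shipped          9                14
4    297  returned         13                18
5    208   pending          5                10
6    234      paid         12                17
7    275      paid         10                15
group by status, min of ship_days_plus_5:
          ship_days_plus_5
status                    
paid                    15
pending                 10
returned                 7
shipped                 14
take 2 rows with smallest ship_days_plus_5:
          ship_days_plus_5
status                    
returned                 7
pending                 10
sort by ship_days_plus_5:
          ship_days_plus_5
status                    
returned                 7
pending                 10
The sum of column 'ship_days_plus_5' is 17.

17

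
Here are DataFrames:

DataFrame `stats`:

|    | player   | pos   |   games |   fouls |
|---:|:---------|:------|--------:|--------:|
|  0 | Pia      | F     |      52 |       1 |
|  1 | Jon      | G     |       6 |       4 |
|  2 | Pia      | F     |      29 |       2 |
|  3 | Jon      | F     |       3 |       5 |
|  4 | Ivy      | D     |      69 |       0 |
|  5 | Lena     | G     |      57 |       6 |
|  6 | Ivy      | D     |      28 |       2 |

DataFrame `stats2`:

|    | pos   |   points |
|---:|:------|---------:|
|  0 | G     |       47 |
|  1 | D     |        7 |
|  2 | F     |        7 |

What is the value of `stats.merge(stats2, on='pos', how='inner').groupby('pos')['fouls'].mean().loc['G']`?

5.0

merge on 'pos' (how='inner') → 7 rows:
  player pos  games  fouls  points
0    Pia   F     52      1       7
1    Jon   G      6      4      47
2    Pia   F     29      2       7
3    Jon   F      3      5       7
4    Ivy   D     69      0       7
5   Lena   G     57      6      47
6    Ivy   D     28      2       7
group by pos, mean of fouls:
pos
D    1.000000
F    2.666667
G    5.000000
Name: fouls, dtype: float64
Reading off the value at index 'G', we get 5.0.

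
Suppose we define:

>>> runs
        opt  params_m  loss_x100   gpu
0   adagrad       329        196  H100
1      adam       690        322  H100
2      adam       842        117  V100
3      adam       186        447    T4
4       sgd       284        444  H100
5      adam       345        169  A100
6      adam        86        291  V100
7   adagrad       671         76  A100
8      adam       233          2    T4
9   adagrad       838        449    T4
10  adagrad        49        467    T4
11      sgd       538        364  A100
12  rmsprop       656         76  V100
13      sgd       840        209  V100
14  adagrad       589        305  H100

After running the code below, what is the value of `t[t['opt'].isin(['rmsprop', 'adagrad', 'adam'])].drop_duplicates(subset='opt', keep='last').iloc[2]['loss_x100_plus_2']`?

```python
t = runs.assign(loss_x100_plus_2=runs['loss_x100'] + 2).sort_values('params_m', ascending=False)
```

add column loss_x100_plus_2 = runs['loss_x100'] + 2:
        opt  params_m  loss_x100   gpu  loss_x100_plus_2
0   adagrad       329        196  H100               198
1      adam       690        322  H100               324
2      adam       842        117  V100               119
3      adam       186        447    T4               449
4       sgd       284        444  H100               446
5      adam       345        169  A100               171
6      adam        86        291  V100               293
7   adagrad       671         76  A100                78
8      adam       233          2    T4                 4
9   adagrad       838        449    T4               451
10  adagrad        49        467    T4               469
11      sgd       538        364  A100               366
12  rmsprop       656         76  V100                78
13      sgd       840        209  V100               211
14  adagrad       589        305  H100               307
sort by params_m descending:
        opt  params_m  loss_x100   gpu  loss_x100_plus_2
2      adam       842        117  V100               119
13      sgd       840        209  V100               211
9   adagrad       838        449    T4               451
1      adam       690        322  H100               324
7   adagrad       671         76  A100                78
12  rmsprop       656         76  V100                78
14  adagrad       589        305  H100               307
11      sgd       538        364  A100               366
5      adam       345        169  A100               171
0   adagrad       329        196  H100               198
4       sgd       284        444  H100               446
8      adam       233          2    T4                 4
3      adam       186        447    T4               449
6      adam        86        291  V100               293
10  adagrad        49        467    T4               469
filter rows where opt in ['rmsprop', 'adagrad', 'adam']:
        opt  params_m  loss_x100   gpu  loss_x100_plus_2
2      adam       842        117  V100               119
9   adagrad       838        449    T4               451
1      adam       690        322  H100               324
7   adagrad       671         76  A100                78
12  rmsprop       656         76  V100                78
14  adagrad       589        305  H100               307
5      adam       345        169  A100               171
0   adagrad       329        196  H100               198
8      adam       233          2    T4                 4
3      adam       186        447    T4               449
6      adam        86        291  V100               293
10  adagrad        49        467    T4               469
drop duplicate opt (keep=last):
        opt  params_m  loss_x100   gpu  loss_x100_plus_2
12  rmsprop       656         76  V100                78
6      adam        86        291  V100               293
10  adagrad        49        467    T4               469

469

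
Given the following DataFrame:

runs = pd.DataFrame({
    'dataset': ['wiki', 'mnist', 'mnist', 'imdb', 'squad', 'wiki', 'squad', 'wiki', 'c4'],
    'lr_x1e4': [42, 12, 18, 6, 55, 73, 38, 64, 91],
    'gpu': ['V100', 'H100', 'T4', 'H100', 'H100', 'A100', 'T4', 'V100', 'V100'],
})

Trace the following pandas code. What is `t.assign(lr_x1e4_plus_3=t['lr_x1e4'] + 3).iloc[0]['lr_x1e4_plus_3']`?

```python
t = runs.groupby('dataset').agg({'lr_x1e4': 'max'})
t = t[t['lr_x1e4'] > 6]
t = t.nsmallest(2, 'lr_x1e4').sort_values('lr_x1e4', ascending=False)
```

group by dataset, max of lr_x1e4:
         lr_x1e4
dataset         
c4            91
imdb           6
mnist         18
squad         55
wiki          73
filter rows where lr_x1e4 > 6:
         lr_x1e4
dataset         
c4            91
mnist         18
squad         55
wiki          73
take 2 rows with smallest lr_x1e4:
         lr_x1e4
dataset         
mnist         18
squad         55
sort by lr_x1e4 descending:
         lr_x1e4
dataset         
squad         55
mnist         18
add column lr_x1e4_plus_3 = t['lr_x1e4'] + 3:
         lr_x1e4  lr_x1e4_plus_3
dataset                         
squad         55              58
mnist         18              21

58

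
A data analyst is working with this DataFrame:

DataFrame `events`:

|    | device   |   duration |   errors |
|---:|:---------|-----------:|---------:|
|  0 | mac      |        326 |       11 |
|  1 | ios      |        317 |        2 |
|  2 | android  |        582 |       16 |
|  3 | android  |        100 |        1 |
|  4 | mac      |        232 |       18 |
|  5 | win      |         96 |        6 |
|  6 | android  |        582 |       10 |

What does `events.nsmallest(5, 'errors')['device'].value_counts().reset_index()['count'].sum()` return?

5

take 5 rows with smallest errors:
    device  duration  errors
3  android       100       1
1      ios       317       2
5      win        96       6
6  android       582      10
0      mac       326      11
value_counts of device:
device
android    2
ios        1
win        1
mac        1
Name: count, dtype: int64
reset_index():
    device  count
0  android      2
1      ios      1
2      win      1
3      mac      1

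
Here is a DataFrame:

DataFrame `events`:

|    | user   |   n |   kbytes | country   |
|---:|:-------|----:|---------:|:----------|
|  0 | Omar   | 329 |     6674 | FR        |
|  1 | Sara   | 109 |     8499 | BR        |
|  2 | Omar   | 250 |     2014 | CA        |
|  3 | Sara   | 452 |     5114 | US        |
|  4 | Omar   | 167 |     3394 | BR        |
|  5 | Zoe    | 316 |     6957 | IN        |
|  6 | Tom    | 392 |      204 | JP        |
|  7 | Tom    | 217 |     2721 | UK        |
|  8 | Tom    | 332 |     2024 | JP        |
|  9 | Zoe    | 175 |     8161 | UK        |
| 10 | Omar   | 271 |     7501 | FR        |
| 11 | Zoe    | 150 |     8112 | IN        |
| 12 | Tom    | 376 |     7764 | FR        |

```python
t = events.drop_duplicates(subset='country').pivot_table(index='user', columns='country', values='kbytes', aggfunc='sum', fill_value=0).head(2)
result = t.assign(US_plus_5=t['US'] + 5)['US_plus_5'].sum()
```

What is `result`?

drop duplicate country (keep=first):
   user    n  kbytes country
0  Omar  329    6674      FR
1  Sara  109    8499      BR
2  Omar  250    2014      CA
3  Sara  452    5114      US
5   Zoe  316    6957      IN
6   Tom  392     204      JP
7   Tom  217    2721      UK
pivot: rows=user, cols=country, sum(kbytes):
country    BR    CA    FR    IN   JP    UK    US
user                                            
Omar        0  2014  6674     0    0     0     0
Sara     8499     0     0     0    0     0  5114
Tom         0     0     0     0  204  2721     0
Zoe         0     0     0  6957    0     0     0
take first 2 rows:
country    BR    CA    FR  IN  JP  UK    US
user                                       
Omar        0  2014  6674   0   0   0     0
Sara     8499     0     0   0   0   0  5114
add column US_plus_5 = t['US'] + 5:
country    BR    CA    FR  IN  JP  UK    US  US_plus_5
user                                                  
Omar        0  2014  6674   0   0   0     0          5
Sara     8499     0     0   0   0   0  5114       5119
sum of column 'US_plus_5' → 5124

5124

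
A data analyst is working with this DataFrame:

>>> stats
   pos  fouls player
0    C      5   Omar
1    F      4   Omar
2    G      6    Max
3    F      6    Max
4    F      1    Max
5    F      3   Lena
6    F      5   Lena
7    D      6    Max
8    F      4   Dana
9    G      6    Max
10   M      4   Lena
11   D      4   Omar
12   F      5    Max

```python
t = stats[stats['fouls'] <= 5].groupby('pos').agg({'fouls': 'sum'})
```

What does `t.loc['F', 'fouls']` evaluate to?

filter rows where fouls <= 5:
   pos  fouls player
0    C      5   Omar
1    F      4   Omar
4    F      1    Max
5    F      3   Lena
6    F      5   Lena
8    F      4   Dana
10   M      4   Lena
11   D      4   Omar
12   F      5    Max
group by pos, sum of fouls:
     fouls
pos       
C        5
D        4
F       22
M        4
Then the value at row 'F', column 'fouls': 22

22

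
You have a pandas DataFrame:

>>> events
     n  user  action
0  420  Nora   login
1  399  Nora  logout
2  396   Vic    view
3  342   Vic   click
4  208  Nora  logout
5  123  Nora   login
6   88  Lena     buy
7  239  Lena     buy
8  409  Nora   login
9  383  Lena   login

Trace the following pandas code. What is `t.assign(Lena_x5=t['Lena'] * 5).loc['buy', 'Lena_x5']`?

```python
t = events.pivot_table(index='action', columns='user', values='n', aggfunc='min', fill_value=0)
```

pivot: rows=action, cols=user, min(n):
user    Lena  Nora  Vic
action                 
buy       88     0    0
click      0     0  342
login    383   123    0
logout     0   208    0
view       0     0  396
add column Lena_x5 = t['Lena'] * 5:
user    Lena  Nora  Vic  Lena_x5
action                          
buy       88     0    0      440
click      0     0  342        0
login    383   123    0     1915
logout     0   208    0        0
view       0     0  396        0
Hence 440.

440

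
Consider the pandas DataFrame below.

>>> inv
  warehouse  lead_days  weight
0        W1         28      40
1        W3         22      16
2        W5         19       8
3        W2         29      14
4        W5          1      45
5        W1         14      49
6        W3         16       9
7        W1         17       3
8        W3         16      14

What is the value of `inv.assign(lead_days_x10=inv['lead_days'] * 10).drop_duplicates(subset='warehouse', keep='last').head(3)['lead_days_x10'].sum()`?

470

add column lead_days_x10 = inv['lead_days'] * 10:
  warehouse  lead_days  weight  lead_days_x10
0        W1         28      40            280
1        W3         22      16            220
2        W5         19       8            190
3        W2         29      14            290
4        W5          1      45             10
5        W1         14      49            140
6        W3         16       9            160
7        W1         17       3            170
8        W3         16      14            160
drop duplicate warehouse (keep=last):
  warehouse  lead_days  weight  lead_days_x10
3        W2         29      14            290
4        W5          1      45             10
7        W1         17       3            170
8        W3         16      14            160
take first 3 rows:
  warehouse  lead_days  weight  lead_days_x10
3        W2         29      14            290
4        W5          1      45             10
7        W1         17       3            170
So sum() = 470.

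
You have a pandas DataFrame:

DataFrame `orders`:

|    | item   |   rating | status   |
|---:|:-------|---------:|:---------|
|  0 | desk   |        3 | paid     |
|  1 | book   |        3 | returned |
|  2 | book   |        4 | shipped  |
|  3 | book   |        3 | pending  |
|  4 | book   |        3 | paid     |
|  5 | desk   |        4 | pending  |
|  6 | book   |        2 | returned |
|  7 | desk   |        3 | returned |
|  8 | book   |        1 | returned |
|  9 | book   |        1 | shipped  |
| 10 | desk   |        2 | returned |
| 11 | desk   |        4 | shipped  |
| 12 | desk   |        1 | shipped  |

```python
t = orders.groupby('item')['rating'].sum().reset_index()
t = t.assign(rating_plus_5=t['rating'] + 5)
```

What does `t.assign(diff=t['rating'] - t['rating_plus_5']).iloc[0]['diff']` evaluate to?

-5

group by item, sum of rating:
item
book    17
desk    17
Name: rating, dtype: int64
reset_index():
   item  rating
0  book      17
1  desk      17
add column rating_plus_5 = t['rating'] + 5:
   item  rating  rating_plus_5
0  book      17             22
1  desk      17             22
add column diff = t['rating'] - t['rating_plus_5']:
   item  rating  rating_plus_5  diff
0  book      17             22    -5
1  desk      17             22    -5
Finally, value at position 0, column 'diff' = -5.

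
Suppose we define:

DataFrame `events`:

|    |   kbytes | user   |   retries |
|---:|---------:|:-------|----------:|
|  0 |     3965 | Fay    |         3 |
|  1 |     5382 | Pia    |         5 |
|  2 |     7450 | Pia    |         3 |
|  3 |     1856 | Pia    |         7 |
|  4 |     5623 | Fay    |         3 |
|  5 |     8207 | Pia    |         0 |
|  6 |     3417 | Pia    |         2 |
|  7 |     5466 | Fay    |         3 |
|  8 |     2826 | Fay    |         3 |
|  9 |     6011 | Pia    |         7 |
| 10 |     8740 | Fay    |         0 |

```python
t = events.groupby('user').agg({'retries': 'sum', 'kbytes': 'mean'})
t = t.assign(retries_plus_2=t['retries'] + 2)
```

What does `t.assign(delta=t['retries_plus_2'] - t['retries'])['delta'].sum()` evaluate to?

group by user: sum(retries), mean(kbytes):
      retries       kbytes
user                      
Fay        12  5324.000000
Pia        24  5387.166667
add column retries_plus_2 = t['retries'] + 2:
      retries       kbytes  retries_plus_2
user                                      
Fay        12  5324.000000              14
Pia        24  5387.166667              26
add column delta = t['retries_plus_2'] - t['retries']:
      retries       kbytes  retries_plus_2  delta
user                                             
Fay        12  5324.000000              14      2
Pia        24  5387.166667              26      2
So sum() = 4.

4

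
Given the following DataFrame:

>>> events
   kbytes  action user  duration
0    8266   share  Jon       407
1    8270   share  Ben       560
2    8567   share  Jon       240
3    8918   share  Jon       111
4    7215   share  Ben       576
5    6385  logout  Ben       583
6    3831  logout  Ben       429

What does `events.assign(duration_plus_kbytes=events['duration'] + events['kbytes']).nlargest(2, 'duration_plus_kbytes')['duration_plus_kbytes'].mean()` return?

8929.5

add column duration_plus_kbytes = events['duration'] + events['kbytes']:
   kbytes  action user  duration  duration_plus_kbytes
0    8266   share  Jon       407                  8673
1    8270   share  Ben       560                  8830
2    8567   share  Jon       240                  8807
3    8918   share  Jon       111                  9029
4    7215   share  Ben       576                  7791
5    6385  logout  Ben       583                  6968
6    3831  logout  Ben       429                  4260
take 2 rows with largest duration_plus_kbytes:
   kbytes action user  duration  duration_plus_kbytes
3    8918  share  Jon       111                  9029
1    8270  share  Ben       560                  8830
Hence 8929.5.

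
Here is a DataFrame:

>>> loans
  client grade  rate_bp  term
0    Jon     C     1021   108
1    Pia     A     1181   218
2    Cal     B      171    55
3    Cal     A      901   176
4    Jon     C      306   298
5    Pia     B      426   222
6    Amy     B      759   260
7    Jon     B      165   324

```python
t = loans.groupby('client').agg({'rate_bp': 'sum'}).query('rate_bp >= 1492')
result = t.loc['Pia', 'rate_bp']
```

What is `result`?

group by client, sum of rate_bp:
        rate_bp
client         
Amy         759
Cal        1072
Jon        1492
Pia        1607
filter rows where rate_bp >= 1492:
        rate_bp
client         
Jon        1492
Pia        1607

1607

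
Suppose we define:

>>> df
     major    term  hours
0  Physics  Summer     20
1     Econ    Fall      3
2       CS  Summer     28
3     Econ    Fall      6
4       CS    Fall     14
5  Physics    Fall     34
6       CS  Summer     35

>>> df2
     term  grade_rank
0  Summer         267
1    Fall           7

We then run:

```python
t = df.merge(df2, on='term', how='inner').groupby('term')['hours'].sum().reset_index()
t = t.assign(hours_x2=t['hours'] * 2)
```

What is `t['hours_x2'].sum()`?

280

merge on 'term' (how='inner') → 7 rows:
     major    term  hours  grade_rank
0  Physics  Summer     20         267
1     Econ    Fall      3           7
2       CS  Summer     28         267
3     Econ    Fall      6           7
4       CS    Fall     14           7
5  Physics    Fall     34           7
6       CS  Summer     35         267
group by term, sum of hours:
term
Fall      57
Summer    83
Name: hours, dtype: int64
reset_index():
     term  hours
0    Fall     57
1  Summer     83
add column hours_x2 = t['hours'] * 2:
     term  hours  hours_x2
0    Fall     57       114
1  Summer     83       166
Reading off the sum of column 'hours_x2', we get 280.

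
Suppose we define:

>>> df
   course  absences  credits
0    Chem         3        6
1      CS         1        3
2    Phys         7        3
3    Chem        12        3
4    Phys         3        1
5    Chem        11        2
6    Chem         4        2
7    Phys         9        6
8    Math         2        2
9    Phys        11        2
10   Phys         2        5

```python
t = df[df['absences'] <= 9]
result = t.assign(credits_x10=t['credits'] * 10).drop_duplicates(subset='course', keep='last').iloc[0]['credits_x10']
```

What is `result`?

30

filter rows where absences <= 9:
   course  absences  credits
0    Chem         3        6
1      CS         1        3
2    Phys         7        3
4    Phys         3        1
6    Chem         4        2
7    Phys         9        6
8    Math         2        2
10   Phys         2        5
add column credits_x10 = t['credits'] * 10:
   course  absences  credits  credits_x10
0    Chem         3        6           60
1      CS         1        3           30
2    Phys         7        3           30
4    Phys         3        1           10
6    Chem         4        2           20
7    Phys         9        6           60
8    Math         2        2           20
10   Phys         2        5           50
drop duplicate course (keep=last):
   course  absences  credits  credits_x10
1      CS         1        3           30
6    Chem         4        2           20
8    Math         2        2           20
10   Phys         2        5           50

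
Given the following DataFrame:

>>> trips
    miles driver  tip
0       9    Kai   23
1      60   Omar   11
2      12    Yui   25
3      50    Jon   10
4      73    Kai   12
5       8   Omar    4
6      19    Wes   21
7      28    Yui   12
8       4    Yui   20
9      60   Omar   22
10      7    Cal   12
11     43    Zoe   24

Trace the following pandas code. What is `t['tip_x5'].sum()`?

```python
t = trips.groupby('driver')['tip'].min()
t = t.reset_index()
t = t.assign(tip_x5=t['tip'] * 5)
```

475

group by driver, min of tip:
driver
Cal     12
Jon     10
Kai     12
Omar     4
Wes     21
Yui     12
Zoe     24
Name: tip, dtype: int64
reset_index():
  driver  tip
0    Cal   12
1    Jon   10
2    Kai   12
3   Omar    4
4    Wes   21
5    Yui   12
6    Zoe   24
add column tip_x5 = t['tip'] * 5:
  driver  tip  tip_x5
0    Cal   12      60
1    Jon   10      50
2    Kai   12      60
3   Omar    4      20
4    Wes   21     105
5    Yui   12      60
6    Zoe   24     120
sum of column 'tip_x5' → 475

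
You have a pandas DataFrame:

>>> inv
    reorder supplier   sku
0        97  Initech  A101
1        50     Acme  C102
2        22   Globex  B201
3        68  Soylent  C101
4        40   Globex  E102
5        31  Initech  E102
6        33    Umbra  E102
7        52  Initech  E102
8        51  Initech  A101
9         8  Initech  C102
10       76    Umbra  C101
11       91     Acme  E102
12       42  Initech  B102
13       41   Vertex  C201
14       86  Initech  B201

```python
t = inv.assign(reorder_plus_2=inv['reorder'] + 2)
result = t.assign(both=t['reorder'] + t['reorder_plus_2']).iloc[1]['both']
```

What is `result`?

add column reorder_plus_2 = inv['reorder'] + 2:
    reorder supplier   sku  reorder_plus_2
0        97  Initech  A101              99
1        50     Acme  C102              52
2        22   Globex  B201              24
3        68  Soylent  C101              70
4        40   Globex  E102              42
5        31  Initech  E102              33
6        33    Umbra  E102              35
7        52  Initech  E102              54
8        51  Initech  A101              53
9         8  Initech  C102              10
10       76    Umbra  C101              78
11       91     Acme  E102              93
12       42  Initech  B102              44
13       41   Vertex  C201              43
14       86  Initech  B201              88
add column both = t['reorder'] + t['reorder_plus_2']:
    reorder supplier   sku  reorder_plus_2  both
0        97  Initech  A101              99   196
1        50     Acme  C102              52   102
2        22   Globex  B201              24    46
3        68  Soylent  C101              70   138
4        40   Globex  E102              42    82
5        31  Initech  E102              33    64
6        33    Umbra  E102              35    68
7        52  Initech  E102              54   106
8        51  Initech  A101              53   104
9         8  Initech  C102              10    18
10       76    Umbra  C101              78   154
11       91     Acme  E102              93   184
12       42  Initech  B102              44    86
13       41   Vertex  C201              43    84
14       86  Initech  B201              88   174
Then the value at position 1, column 'both': 102

102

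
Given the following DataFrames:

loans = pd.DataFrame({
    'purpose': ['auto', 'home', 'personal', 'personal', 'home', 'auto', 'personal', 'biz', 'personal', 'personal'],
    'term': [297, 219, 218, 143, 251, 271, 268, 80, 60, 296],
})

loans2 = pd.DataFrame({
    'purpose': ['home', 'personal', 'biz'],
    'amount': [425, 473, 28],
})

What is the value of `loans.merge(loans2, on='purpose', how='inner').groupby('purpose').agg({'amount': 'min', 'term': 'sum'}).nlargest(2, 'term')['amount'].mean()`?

merge on 'purpose' (how='inner') → 8 rows:
    purpose  term  amount
0      home   219     425
1  personal   218     473
2  personal   143     473
3      home   251     425
4  personal   268     473
5       biz    80      28
6  personal    60     473
7  personal   296     473
group by purpose: min(amount), sum(term):
          amount  term
purpose               
biz           28    80
home         425   470
personal     473   985
take 2 rows with largest term:
          amount  term
purpose               
personal     473   985
home         425   470
Finally, mean of column 'amount' = 449.0.

449.0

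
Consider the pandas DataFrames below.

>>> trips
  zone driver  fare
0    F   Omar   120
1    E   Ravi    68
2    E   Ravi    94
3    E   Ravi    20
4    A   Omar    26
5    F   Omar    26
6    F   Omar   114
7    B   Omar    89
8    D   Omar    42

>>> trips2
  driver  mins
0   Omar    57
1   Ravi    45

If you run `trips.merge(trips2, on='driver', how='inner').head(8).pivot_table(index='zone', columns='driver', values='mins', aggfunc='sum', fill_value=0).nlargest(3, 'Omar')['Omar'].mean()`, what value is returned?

95.0

merge on 'driver' (how='inner') → 9 rows:
  zone driver  fare  mins
0    F   Omar   120    57
1    E   Ravi    68    45
2    E   Ravi    94    45
3    E   Ravi    20    45
4    A   Omar    26    57
5    F   Omar    26    57
6    F   Omar   114    57
7    B   Omar    89    57
8    D   Omar    42    57
take first 8 rows:
  zone driver  fare  mins
0    F   Omar   120    57
1    E   Ravi    68    45
2    E   Ravi    94    45
3    E   Ravi    20    45
4    A   Omar    26    57
5    F   Omar    26    57
6    F   Omar   114    57
7    B   Omar    89    57
pivot: rows=zone, cols=driver, sum(mins):
driver  Omar  Ravi
zone              
A         57     0
B         57     0
E          0   135
F        171     0
take 3 rows with largest Omar:
driver  Omar  Ravi
zone              
F        171     0
A         57     0
B         57     0
Reading off the mean of column 'Omar', we get 95.0.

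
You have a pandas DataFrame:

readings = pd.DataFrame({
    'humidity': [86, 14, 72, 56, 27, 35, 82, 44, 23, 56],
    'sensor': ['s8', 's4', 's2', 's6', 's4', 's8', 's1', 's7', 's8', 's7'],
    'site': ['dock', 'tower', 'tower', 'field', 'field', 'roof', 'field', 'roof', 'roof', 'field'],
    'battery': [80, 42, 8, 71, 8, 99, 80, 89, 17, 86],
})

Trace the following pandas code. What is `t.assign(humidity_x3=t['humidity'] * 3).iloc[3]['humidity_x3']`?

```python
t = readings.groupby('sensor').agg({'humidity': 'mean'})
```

168.0

group by sensor, mean of humidity:
        humidity
sensor          
s1          82.0
s2          72.0
s4          20.5
s6          56.0
s7          50.0
s8          48.0
add column humidity_x3 = t['humidity'] * 3:
        humidity  humidity_x3
sensor                       
s1          82.0        246.0
s2          72.0        216.0
s4          20.5         61.5
s6          56.0        168.0
s7          50.0        150.0
s8          48.0        144.0
Reading off the value at position 3, column 'humidity_x3', we get 168.0.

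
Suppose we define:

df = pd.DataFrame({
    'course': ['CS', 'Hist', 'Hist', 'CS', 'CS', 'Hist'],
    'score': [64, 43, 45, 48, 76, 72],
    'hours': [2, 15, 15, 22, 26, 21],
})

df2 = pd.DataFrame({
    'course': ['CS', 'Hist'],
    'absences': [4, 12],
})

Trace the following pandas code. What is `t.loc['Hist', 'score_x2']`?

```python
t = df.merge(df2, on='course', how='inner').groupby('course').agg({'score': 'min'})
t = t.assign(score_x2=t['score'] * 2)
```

86

merge on 'course' (how='inner') → 6 rows:
  course  score  hours  absences
0     CS     64      2         4
1   Hist     43     15        12
2   Hist     45     15        12
3     CS     48     22         4
4     CS     76     26         4
5   Hist     72     21        12
group by course, min of score:
        score
course       
CS         48
Hist       43
add column score_x2 = t['score'] * 2:
        score  score_x2
course                 
CS         48        96
Hist       43        86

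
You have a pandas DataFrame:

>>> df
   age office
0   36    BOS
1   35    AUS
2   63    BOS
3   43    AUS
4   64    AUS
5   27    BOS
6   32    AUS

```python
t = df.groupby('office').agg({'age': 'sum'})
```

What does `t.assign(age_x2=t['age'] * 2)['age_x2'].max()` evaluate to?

348

group by office, sum of age:
        age
office     
AUS     174
BOS     126
add column age_x2 = t['age'] * 2:
        age  age_x2
office             
AUS     174     348
BOS     126     252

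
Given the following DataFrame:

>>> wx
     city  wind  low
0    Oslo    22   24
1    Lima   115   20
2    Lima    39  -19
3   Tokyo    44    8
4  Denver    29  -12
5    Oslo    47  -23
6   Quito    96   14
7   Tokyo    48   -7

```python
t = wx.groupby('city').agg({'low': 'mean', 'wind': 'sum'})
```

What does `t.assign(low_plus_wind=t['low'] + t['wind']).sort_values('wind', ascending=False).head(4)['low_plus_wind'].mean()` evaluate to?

106.625

group by city: mean(low), sum(wind):
         low  wind
city              
Denver -12.0    29
Lima     0.5   154
Oslo     0.5    69
Quito   14.0    96
Tokyo    0.5    92
add column low_plus_wind = t['low'] + t['wind']:
         low  wind  low_plus_wind
city                             
Denver -12.0    29           17.0
Lima     0.5   154          154.5
Oslo     0.5    69           69.5
Quito   14.0    96          110.0
Tokyo    0.5    92           92.5
sort by wind descending:
         low  wind  low_plus_wind
city                             
Lima     0.5   154          154.5
Quito   14.0    96          110.0
Tokyo    0.5    92           92.5
Oslo     0.5    69           69.5
Denver -12.0    29           17.0
take first 4 rows:
        low  wind  low_plus_wind
city                            
Lima    0.5   154          154.5
Quito  14.0    96          110.0
Tokyo   0.5    92           92.5
Oslo    0.5    69           69.5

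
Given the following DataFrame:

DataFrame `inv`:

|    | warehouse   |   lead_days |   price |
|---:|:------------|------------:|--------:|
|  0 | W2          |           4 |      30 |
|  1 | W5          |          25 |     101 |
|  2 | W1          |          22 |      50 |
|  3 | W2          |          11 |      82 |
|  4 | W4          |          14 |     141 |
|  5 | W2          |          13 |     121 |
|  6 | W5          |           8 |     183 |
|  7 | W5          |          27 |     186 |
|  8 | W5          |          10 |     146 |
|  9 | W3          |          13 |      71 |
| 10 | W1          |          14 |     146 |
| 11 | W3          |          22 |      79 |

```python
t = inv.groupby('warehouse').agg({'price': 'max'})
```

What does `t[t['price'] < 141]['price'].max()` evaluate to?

121

group by warehouse, max of price:
           price
warehouse       
W1           146
W2           121
W3            79
W4           141
W5           186
filter rows where price < 141:
           price
warehouse       
W2           121
W3            79
Reading off the max of column 'price', we get 121.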